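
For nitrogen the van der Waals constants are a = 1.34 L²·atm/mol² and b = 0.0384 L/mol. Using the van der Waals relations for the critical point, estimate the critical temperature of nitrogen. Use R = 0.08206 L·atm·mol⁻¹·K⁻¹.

For a van der Waals gas, T_c = 8a/(27Rb).
T_c = 8×1.34/(27×0.08206×0.0384) = 10.720/0.085080 = 126.0 K

T_c ≈ 126.0 K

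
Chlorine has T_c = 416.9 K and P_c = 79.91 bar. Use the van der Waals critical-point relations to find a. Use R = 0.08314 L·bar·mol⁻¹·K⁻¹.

From T_c = 8a/(27Rb) and P_c = a/(27b²): a = 27 R² T_c²/(64 P_c).
a = 27×(0.08314)²×(416.9)²/(64×79.91) = 32438/5114.2 = 6.343 L²·bar/mol²

a ≈ 6.343 L²·bar/mol²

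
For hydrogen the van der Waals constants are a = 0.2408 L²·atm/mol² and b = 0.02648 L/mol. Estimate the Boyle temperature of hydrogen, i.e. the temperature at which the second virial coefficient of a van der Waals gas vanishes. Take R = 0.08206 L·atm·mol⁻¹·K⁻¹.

T_B ≈ 110.8 K

For a van der Waals gas the second virial coefficient B₂ = b − a/(RT) vanishes at T_B = a/(Rb).
T_B = 0.2408/(0.08206×0.02648) = 0.2408/0.0021729 = 110.8 K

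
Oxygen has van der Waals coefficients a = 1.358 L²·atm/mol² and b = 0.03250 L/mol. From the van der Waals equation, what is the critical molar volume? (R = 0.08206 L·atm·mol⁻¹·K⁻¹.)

For a van der Waals gas, V_m,c = 3b.
V_m,c = 3×0.03250 = 0.09750 L/mol

V_m,c ≈ 0.09750 L/mol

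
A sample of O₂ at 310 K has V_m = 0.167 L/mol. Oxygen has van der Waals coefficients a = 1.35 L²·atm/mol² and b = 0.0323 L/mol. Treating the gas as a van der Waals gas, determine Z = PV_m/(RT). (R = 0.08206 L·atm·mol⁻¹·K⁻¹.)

P = RT/(V_m − b) − a/V_m² = (0.08206)(310)/(0.167 − 0.0323) − 1.35/(0.167)²
  = 25.439/0.13470 − 48.406 = 188.86 − 48.406 = 140.45 atm
Z = PV_m/(RT) = (140.45)(0.167)/((0.08206)(310)) = 23.455/25.439 = 0.9220

Z ≈ 0.9220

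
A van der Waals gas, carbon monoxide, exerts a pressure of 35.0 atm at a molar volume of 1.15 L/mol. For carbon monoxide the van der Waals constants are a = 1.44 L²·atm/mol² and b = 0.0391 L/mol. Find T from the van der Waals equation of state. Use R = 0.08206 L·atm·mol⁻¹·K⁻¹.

T ≈ 488.6 K

T = (P + a/V_m²)(V_m − b)/R
P + a/V_m² = 35.0 + 1.44/(1.15)² = 36.089 atm
V_m − b = 1.15 − 0.0391 = 1.1109 L/mol
T = (36.089)(1.1109)/0.08206 = 488.6 K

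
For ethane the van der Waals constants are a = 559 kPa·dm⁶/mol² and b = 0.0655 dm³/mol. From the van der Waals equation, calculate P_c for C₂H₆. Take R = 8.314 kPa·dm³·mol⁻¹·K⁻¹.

P_c ≈ 4826 kPa

For a van der Waals gas, P_c = a/(27b²).
P_c = 559/(27×(0.0655)²) = 559/0.11584 = 4826 kPa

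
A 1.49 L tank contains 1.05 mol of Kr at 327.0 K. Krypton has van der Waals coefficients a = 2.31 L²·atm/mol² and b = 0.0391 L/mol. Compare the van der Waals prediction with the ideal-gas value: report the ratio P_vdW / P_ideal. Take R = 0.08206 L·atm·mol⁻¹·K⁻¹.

Ideal: P_ideal = nRT/V = (1.05)(0.08206)(327.0)/1.49 = 18.9096 atm
vdW: P = nRT/(V − nb) − a n²/V² = 28.1753/1.44895 − 2.54678/2.22010 = 19.4453 − 1.14715 = 18.2982 atm
Ratio = 18.2982/18.9096 = 0.9677

P_vdW / P_ideal ≈ 0.9677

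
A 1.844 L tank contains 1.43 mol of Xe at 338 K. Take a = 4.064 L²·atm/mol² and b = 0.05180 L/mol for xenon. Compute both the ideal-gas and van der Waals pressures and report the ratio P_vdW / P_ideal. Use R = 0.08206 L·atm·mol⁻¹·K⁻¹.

Ideal: P_ideal = nRT/V = (1.43)(0.08206)(338)/1.844 = 21.5092 atm
vdW: P = nRT/(V − nb) − a n²/V² = 39.6629/1.76993 − 8.31047/3.40034 = 22.4093 − 2.44401 = 19.9653 atm
Ratio = 19.9653/21.5092 = 0.9282

P_vdW / P_ideal ≈ 0.9282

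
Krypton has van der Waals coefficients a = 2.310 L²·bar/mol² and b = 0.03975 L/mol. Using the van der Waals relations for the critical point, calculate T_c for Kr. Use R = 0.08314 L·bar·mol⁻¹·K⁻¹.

T_c ≈ 207.1 K

For a van der Waals gas, T_c = 8a/(27Rb).
T_c = 8×2.310/(27×0.08314×0.03975) = 18.480/0.089230 = 207.1 K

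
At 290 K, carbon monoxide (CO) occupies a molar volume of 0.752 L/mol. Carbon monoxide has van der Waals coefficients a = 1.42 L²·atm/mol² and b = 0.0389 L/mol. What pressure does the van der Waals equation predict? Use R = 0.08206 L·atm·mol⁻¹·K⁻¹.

P = RT/(V_m − b) − a/V_m²
RT/(V_m − b) = (0.08206)(290)/(0.752 − 0.0389) = 23.797/0.71310 = 33.371 atm
a/V_m² = 1.42/(0.752)² = 2.5110 atm
P = 33.371 − 2.5110 = 30.86 atm

P ≈ 30.86 atm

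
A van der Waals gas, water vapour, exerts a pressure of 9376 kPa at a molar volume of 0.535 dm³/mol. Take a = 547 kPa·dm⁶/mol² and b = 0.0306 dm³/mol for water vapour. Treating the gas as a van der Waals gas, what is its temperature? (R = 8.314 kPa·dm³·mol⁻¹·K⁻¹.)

T = (P + a/V_m²)(V_m − b)/R
P + a/V_m² = 9376 + 547/(0.535)² = 11287 kPa
V_m − b = 0.535 − 0.0306 = 0.50440 dm³/mol
T = (11287)(0.50440)/8.314 = 684.8 K

T ≈ 684.8 K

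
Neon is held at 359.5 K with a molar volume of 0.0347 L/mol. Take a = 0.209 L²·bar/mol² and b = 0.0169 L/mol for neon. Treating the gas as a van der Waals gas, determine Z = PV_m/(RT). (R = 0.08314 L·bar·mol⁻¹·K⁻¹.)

Z ≈ 1.748

P = RT/(V_m − b) − a/V_m² = (0.08314)(359.5)/(0.0347 − 0.0169) − 0.209/(0.0347)²
  = 29.889/0.017800 − 173.58 = 1679.2 − 173.58 = 1505.6 bar
Z = PV_m/(RT) = (1505.6)(0.0347)/((0.08314)(359.5)) = 52.244/29.889 = 1.748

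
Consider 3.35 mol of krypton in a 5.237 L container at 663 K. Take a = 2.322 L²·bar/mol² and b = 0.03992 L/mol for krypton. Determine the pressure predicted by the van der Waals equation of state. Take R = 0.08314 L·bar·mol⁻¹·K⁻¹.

P = nRT/(V − nb) − a n²/V²
nRT/(V − nb) = (3.35)(0.08314)(663)/(5.237 − 3.35×0.03992) = 184.66/5.1033 = 36.184 bar
a n²/V² = (2.322)(3.35)²/(5.237)² = 0.95014 bar
P = 36.184 − 0.95014 = 35.23 bar

P ≈ 35.23 bar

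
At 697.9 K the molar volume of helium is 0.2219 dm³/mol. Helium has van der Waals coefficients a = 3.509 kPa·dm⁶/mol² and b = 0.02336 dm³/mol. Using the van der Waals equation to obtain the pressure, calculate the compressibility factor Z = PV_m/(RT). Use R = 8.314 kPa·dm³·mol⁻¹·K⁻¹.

P = RT/(V_m − b) − a/V_m² = (8.314)(697.9)/(0.2219 − 0.02336) − 3.509/(0.2219)²
  = 5802.3/0.19854 − 71.264 = 29225 − 71.264 = 29154 kPa
Z = PV_m/(RT) = (29154)(0.2219)/((8.314)(697.9)) = 6469.3/5802.3 = 1.115

Z ≈ 1.115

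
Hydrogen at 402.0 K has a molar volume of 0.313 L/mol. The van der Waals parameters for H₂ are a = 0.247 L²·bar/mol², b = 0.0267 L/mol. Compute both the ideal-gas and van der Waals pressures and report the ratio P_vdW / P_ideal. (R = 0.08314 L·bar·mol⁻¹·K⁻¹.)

P_vdW / P_ideal ≈ 1.070

Ideal: P_ideal = RT/V_m = (0.08314)(402.0)/0.313 = 106.780 bar
vdW: P = RT/(V_m − b) − a/V_m² = 33.4223/0.286300 − 0.247/0.0979690 = 116.739 − 2.52121 = 114.218 bar
Ratio = 114.218/106.780 = 1.070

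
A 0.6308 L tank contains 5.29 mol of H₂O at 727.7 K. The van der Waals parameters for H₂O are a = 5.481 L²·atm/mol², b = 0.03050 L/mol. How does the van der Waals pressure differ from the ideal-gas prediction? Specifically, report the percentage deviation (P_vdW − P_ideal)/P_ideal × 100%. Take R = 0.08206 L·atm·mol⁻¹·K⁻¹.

Ideal: P_ideal = nRT/V = (5.29)(0.08206)(727.7)/0.6308 = 500.781 atm
vdW: P = nRT/(V − nb) − a n²/V² = 315.893/0.469455 − 153.381/0.397909 = 672.893 − 385.468 = 287.425 atm
% deviation = (287.425 − 500.781)/500.781 × 100% = -42.60%

-42.60 %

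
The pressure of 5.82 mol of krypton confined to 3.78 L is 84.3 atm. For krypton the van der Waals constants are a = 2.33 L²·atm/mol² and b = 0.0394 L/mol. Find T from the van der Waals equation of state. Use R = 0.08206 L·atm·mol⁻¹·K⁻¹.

T ≈ 667.8 K

T = (P + a n²/V²)(V − nb)/(nR)
P + a n²/V² = 84.3 + (2.33)(5.82)²/(3.78)² = 89.824 atm
V − nb = 3.78 − (5.82)(0.0394) = 3.5507 L
T = (89.824)(3.5507)/((5.82)(0.08206)) = 667.8 K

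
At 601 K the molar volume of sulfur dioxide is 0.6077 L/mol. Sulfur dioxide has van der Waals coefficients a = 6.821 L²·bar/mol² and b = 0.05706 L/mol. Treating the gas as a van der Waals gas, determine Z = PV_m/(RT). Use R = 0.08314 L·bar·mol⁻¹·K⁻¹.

Z ≈ 0.8790

P = RT/(V_m − b) − a/V_m² = (0.08314)(601)/(0.6077 − 0.05706) − 6.821/(0.6077)²
  = 49.967/0.55064 − 18.470 = 90.743 − 18.470 = 72.273 bar
Z = PV_m/(RT) = (72.273)(0.6077)/((0.08314)(601)) = 43.920/49.967 = 0.8790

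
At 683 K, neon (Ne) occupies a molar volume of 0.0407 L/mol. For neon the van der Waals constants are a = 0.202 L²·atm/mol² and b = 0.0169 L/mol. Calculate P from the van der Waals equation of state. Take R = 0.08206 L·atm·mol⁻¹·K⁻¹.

P = RT/(V_m − b) − a/V_m²
RT/(V_m − b) = (0.08206)(683)/(0.0407 − 0.0169) = 56.047/0.023800 = 2354.9 atm
a/V_m² = 0.202/(0.0407)² = 121.94 atm
P = 2354.9 − 121.94 = 2233 atm

P ≈ 2233 atm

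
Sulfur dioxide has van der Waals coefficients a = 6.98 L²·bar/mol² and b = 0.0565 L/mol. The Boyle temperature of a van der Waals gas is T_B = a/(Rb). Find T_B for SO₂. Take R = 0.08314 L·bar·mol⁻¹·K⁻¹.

T_B ≈ 1486 K

For a van der Waals gas the second virial coefficient B₂ = b − a/(RT) vanishes at T_B = a/(Rb).
T_B = 6.98/(0.08314×0.0565) = 6.98/0.0046974 = 1486 K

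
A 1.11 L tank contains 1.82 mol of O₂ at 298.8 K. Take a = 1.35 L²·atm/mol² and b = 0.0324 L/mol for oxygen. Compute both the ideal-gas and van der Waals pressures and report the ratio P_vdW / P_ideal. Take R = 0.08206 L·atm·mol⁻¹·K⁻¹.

Ideal: P_ideal = nRT/V = (1.82)(0.08206)(298.8)/1.11 = 40.2032 atm
vdW: P = nRT/(V − nb) − a n²/V² = 44.6255/1.05103 − 4.47174/1.23210 = 42.4588 − 3.62936 = 38.8294 atm
Ratio = 38.8294/40.2032 = 0.9658

P_vdW / P_ideal ≈ 0.9658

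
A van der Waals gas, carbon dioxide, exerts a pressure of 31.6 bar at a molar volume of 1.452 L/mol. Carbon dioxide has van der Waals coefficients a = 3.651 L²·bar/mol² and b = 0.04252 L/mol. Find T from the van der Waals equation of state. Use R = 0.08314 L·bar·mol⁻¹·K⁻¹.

T = (P + a/V_m²)(V_m − b)/R
P + a/V_m² = 31.6 + 3.651/(1.452)² = 33.332 bar
V_m − b = 1.452 − 0.04252 = 1.4095 L/mol
T = (33.332)(1.4095)/0.08314 = 565.1 K

T ≈ 565.1 K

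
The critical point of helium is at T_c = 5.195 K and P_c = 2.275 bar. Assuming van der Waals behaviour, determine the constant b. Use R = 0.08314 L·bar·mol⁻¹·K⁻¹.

b ≈ 0.02373 L/mol

From T_c = 8a/(27Rb) and P_c = a/(27b²): b = R T_c/(8 P_c).
b = (0.08314)(5.195)/(8×2.275) = 0.43191/18.200 = 0.02373 L/mol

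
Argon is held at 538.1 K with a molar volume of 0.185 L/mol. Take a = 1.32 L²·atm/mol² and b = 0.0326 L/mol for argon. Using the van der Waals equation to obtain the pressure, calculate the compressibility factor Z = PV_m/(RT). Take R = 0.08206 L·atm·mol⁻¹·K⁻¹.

P = RT/(V_m − b) − a/V_m² = (0.08206)(538.1)/(0.185 − 0.0326) − 1.32/(0.185)²
  = 44.156/0.15240 − 38.568 = 289.74 − 38.568 = 251.17 atm
Z = PV_m/(RT) = (251.17)(0.185)/((0.08206)(538.1)) = 46.466/44.156 = 1.052

Z ≈ 1.052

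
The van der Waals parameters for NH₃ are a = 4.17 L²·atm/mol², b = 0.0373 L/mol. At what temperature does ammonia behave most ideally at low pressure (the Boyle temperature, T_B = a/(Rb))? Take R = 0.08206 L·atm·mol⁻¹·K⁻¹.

For a van der Waals gas the second virial coefficient B₂ = b − a/(RT) vanishes at T_B = a/(Rb).
T_B = 4.17/(0.08206×0.0373) = 4.17/0.0030608 = 1362 K

T_B ≈ 1362 K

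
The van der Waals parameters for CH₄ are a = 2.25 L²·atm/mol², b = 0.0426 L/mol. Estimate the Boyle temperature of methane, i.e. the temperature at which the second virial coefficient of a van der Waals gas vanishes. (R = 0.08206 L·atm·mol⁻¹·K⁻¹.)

T_B ≈ 643.6 K

For a van der Waals gas the second virial coefficient B₂ = b − a/(RT) vanishes at T_B = a/(Rb).
T_B = 2.25/(0.08206×0.0426) = 2.25/0.0034958 = 643.6 K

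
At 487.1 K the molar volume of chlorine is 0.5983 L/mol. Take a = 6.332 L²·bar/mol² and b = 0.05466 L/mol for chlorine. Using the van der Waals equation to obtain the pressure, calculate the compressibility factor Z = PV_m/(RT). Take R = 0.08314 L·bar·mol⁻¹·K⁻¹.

Z ≈ 0.8392

P = RT/(V_m − b) − a/V_m² = (0.08314)(487.1)/(0.5983 − 0.05466) − 6.332/(0.5983)²
  = 40.497/0.54364 − 17.689 = 74.492 − 17.689 = 56.803 bar
Z = PV_m/(RT) = (56.803)(0.5983)/((0.08314)(487.1)) = 33.985/40.497 = 0.8392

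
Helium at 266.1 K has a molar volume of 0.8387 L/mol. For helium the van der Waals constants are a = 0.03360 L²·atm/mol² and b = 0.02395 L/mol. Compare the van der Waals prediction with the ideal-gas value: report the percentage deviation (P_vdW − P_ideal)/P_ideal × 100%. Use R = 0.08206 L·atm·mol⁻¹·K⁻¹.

2.76 %

Ideal: P_ideal = RT/V_m = (0.08206)(266.1)/0.8387 = 26.0357 atm
vdW: P = RT/(V_m − b) − a/V_m² = 21.8362/0.814750 − 0.03360/0.703418 = 26.8011 − 0.0477668 = 26.7533 atm
% deviation = (26.7533 − 26.0357)/26.0357 × 100% = 2.76%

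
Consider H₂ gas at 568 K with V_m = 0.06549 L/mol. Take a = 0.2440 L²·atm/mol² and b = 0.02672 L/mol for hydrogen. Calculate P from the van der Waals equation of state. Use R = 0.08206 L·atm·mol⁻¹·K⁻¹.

P = RT/(V_m − b) − a/V_m²
RT/(V_m − b) = (0.08206)(568)/(0.06549 − 0.02672) = 46.610/0.038770 = 1202.2 atm
a/V_m² = 0.2440/(0.06549)² = 56.891 atm
P = 1202.2 − 56.891 = 1145 atm

P ≈ 1145 atm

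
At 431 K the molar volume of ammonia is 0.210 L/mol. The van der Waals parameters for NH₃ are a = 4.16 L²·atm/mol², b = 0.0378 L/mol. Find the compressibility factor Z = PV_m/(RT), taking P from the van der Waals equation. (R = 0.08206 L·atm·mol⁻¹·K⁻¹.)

Z ≈ 0.6594

P = RT/(V_m − b) − a/V_m² = (0.08206)(431)/(0.210 − 0.0378) − 4.16/(0.210)²
  = 35.368/0.17220 − 94.331 = 205.39 − 94.331 = 111.06 atm
Z = PV_m/(RT) = (111.06)(0.210)/((0.08206)(431)) = 23.323/35.368 = 0.6594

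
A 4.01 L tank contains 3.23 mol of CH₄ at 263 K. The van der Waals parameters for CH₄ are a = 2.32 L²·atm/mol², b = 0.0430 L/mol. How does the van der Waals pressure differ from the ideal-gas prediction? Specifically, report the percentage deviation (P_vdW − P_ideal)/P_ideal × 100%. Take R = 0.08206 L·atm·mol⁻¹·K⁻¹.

-5.07 %

Ideal: P_ideal = nRT/V = (3.23)(0.08206)(263)/4.01 = 17.3838 atm
vdW: P = nRT/(V − nb) − a n²/V² = 69.7091/3.87111 − 24.2043/16.0801 = 18.0075 − 1.50523 = 16.5023 atm
% deviation = (16.5023 − 17.3838)/17.3838 × 100% = -5.07%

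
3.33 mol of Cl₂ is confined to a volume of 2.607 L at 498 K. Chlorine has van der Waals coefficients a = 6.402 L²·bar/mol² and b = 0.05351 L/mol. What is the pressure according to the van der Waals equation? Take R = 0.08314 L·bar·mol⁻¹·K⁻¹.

P ≈ 46.32 bar

P = nRT/(V − nb) − a n²/V²
nRT/(V − nb) = (3.33)(0.08314)(498)/(2.607 − 3.33×0.05351) = 137.87/2.4288 = 56.765 bar
a n²/V² = (6.402)(3.33)²/(2.607)² = 10.445 bar
P = 56.765 − 10.445 = 46.32 bar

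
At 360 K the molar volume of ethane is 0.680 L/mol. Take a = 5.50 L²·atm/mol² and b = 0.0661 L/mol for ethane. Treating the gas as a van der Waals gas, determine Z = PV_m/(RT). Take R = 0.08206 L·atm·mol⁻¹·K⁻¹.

Z ≈ 0.8339

P = RT/(V_m − b) − a/V_m² = (0.08206)(360)/(0.680 − 0.0661) − 5.50/(0.680)²
  = 29.542/0.61390 − 11.894 = 48.122 − 11.894 = 36.228 atm
Z = PV_m/(RT) = (36.228)(0.680)/((0.08206)(360)) = 24.635/29.542 = 0.8339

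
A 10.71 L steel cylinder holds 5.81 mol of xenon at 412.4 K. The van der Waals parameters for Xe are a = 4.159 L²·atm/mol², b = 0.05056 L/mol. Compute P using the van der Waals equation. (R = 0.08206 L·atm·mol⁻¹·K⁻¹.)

P ≈ 17.65 atm

P = nRT/(V − nb) − a n²/V²
nRT/(V − nb) = (5.81)(0.08206)(412.4)/(10.71 − 5.81×0.05056) = 196.62/10.416 = 18.877 atm
a n²/V² = (4.159)(5.81)²/(10.71)² = 1.2239 atm
P = 18.877 − 1.2239 = 17.65 atm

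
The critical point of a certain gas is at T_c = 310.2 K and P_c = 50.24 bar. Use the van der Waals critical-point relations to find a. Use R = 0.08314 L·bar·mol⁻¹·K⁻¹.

From T_c = 8a/(27Rb) and P_c = a/(27b²): a = 27 R² T_c²/(64 P_c).
a = 27×(0.08314)²×(310.2)²/(64×50.24) = 17958/3215.4 = 5.585 L²·bar/mol²

a ≈ 5.585 L²·bar/mol²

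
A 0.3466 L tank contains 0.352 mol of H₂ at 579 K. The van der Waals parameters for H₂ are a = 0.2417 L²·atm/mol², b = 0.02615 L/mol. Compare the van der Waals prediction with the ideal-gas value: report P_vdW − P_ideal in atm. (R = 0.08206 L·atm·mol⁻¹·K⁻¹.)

ΔP ≈ 1.067 atm

Ideal: P_ideal = nRT/V = (0.352)(0.08206)(579)/0.3466 = 48.2530 atm
vdW: P = nRT/(V − nb) − a n²/V² = 16.7245/0.337395 − 0.0299476/0.120132 = 49.5695 − 0.249289 = 49.3202 atm
ΔP = 49.3202 − 48.2530 = 1.067 atm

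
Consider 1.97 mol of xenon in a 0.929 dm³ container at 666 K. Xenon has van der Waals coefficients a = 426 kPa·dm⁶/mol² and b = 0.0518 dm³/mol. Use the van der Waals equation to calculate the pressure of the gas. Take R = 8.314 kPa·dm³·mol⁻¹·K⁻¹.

P = nRT/(V − nb) − a n²/V²
nRT/(V − nb) = (1.97)(8.314)(666)/(0.929 − 1.97×0.0518) = 10908/0.82695 = 13191 kPa
a n²/V² = (426)(1.97)²/(0.929)² = 1915.6 kPa
P = 13191 − 1915.6 = 11275 kPa

P ≈ 11275 kPa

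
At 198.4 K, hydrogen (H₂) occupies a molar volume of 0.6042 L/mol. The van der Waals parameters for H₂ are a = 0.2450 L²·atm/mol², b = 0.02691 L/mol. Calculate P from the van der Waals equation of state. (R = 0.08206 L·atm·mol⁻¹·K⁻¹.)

P = RT/(V_m − b) − a/V_m²
RT/(V_m − b) = (0.08206)(198.4)/(0.6042 − 0.02691) = 16.281/0.57729 = 28.202 atm
a/V_m² = 0.2450/(0.6042)² = 0.67113 atm
P = 28.202 − 0.67113 = 27.53 atm

P ≈ 27.53 atm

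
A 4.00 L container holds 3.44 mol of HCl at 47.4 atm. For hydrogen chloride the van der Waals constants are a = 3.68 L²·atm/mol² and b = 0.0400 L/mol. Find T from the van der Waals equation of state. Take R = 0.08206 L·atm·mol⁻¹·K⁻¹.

T ≈ 685.8 K

T = (P + a n²/V²)(V − nb)/(nR)
P + a n²/V² = 47.4 + (3.68)(3.44)²/(4.00)² = 50.122 atm
V − nb = 4.00 − (3.44)(0.0400) = 3.8624 L
T = (50.122)(3.8624)/((3.44)(0.08206)) = 685.8 K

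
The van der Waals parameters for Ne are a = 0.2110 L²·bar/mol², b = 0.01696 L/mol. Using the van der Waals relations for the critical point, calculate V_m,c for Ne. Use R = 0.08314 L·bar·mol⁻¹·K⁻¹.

V_m,c ≈ 0.05088 L/mol

For a van der Waals gas, V_m,c = 3b.
V_m,c = 3×0.01696 = 0.05088 L/mol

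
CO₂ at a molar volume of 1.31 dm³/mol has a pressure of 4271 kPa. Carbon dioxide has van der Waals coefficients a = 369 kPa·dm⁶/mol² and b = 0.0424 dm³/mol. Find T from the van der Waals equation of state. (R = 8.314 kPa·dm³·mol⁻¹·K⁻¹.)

T ≈ 684.0 K

T = (P + a/V_m²)(V_m − b)/R
P + a/V_m² = 4271 + 369/(1.31)² = 4486.0 kPa
V_m − b = 1.31 − 0.0424 = 1.2676 dm³/mol
T = (4486.0)(1.2676)/8.314 = 684.0 K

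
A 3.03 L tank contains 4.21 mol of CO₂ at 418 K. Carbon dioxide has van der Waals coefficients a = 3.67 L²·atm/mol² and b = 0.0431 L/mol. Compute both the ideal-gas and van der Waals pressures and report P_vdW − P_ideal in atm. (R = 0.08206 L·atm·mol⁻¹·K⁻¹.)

ΔP ≈ -4.049 atm

Ideal: P_ideal = nRT/V = (4.21)(0.08206)(418)/3.03 = 47.6593 atm
vdW: P = nRT/(V − nb) − a n²/V² = 144.408/2.84855 − 65.0474/9.18090 = 50.6953 − 7.08508 = 43.6102 atm
ΔP = 43.6102 − 47.6593 = -4.049 atm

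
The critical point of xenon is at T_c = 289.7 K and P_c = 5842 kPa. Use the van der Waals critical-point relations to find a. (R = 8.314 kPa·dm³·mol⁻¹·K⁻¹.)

a ≈ 418.9 kPa·dm⁶/mol²

From T_c = 8a/(27Rb) and P_c = a/(27b²): a = 27 R² T_c²/(64 P_c).
a = 27×(8.314)²×(289.7)²/(64×5842) = 156632109/373888 = 418.9 kPa·dm⁶/mol²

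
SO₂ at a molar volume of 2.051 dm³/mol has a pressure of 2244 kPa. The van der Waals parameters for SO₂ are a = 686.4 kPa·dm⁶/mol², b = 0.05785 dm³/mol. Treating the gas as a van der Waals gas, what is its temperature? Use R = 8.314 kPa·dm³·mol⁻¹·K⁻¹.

T ≈ 577.1 K

T = (P + a/V_m²)(V_m − b)/R
P + a/V_m² = 2244 + 686.4/(2.051)² = 2407.2 kPa
V_m − b = 2.051 − 0.05785 = 1.9932 dm³/mol
T = (2407.2)(1.9932)/8.314 = 577.1 K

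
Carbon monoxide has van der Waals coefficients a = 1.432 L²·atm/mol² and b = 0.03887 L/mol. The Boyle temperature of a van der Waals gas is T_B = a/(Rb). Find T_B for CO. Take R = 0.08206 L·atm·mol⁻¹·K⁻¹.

For a van der Waals gas the second virial coefficient B₂ = b − a/(RT) vanishes at T_B = a/(Rb).
T_B = 1.432/(0.08206×0.03887) = 1.432/0.0031897 = 448.9 K

T_B ≈ 448.9 K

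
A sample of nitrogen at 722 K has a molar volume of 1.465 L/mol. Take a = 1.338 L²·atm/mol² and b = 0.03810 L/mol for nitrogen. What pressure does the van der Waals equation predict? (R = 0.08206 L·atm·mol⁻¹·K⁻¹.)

P = RT/(V_m − b) − a/V_m²
RT/(V_m − b) = (0.08206)(722)/(1.465 − 0.03810) = 59.247/1.4269 = 41.521 atm
a/V_m² = 1.338/(1.465)² = 0.62342 atm
P = 41.521 − 0.62342 = 40.90 atm

P ≈ 40.90 atm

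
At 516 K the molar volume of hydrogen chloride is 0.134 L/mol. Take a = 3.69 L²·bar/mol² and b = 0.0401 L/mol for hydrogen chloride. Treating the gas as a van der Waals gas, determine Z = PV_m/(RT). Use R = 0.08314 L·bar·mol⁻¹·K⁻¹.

P = RT/(V_m − b) − a/V_m² = (0.08314)(516)/(0.134 − 0.0401) − 3.69/(0.134)²
  = 42.900/0.093900 − 205.50 = 456.87 − 205.50 = 251.37 bar
Z = PV_m/(RT) = (251.37)(0.134)/((0.08314)(516)) = 33.684/42.900 = 0.7852

Z ≈ 0.7852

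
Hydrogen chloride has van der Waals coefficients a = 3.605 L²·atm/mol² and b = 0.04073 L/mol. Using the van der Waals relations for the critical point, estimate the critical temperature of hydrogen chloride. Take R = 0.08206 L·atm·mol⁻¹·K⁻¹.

For a van der Waals gas, T_c = 8a/(27Rb).
T_c = 8×3.605/(27×0.08206×0.04073) = 28.840/0.090242 = 319.6 K

T_c ≈ 319.6 K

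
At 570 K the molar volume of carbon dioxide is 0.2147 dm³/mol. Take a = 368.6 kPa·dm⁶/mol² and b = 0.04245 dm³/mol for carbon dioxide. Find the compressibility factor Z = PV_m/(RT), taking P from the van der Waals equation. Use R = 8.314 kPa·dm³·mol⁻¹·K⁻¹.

Z ≈ 0.8842

P = RT/(V_m − b) − a/V_m² = (8.314)(570)/(0.2147 − 0.04245) − 368.6/(0.2147)²
  = 4739.0/0.17225 − 7996.3 = 27512 − 7996.3 = 19516 kPa
Z = PV_m/(RT) = (19516)(0.2147)/((8.314)(570)) = 4190.1/4739.0 = 0.8842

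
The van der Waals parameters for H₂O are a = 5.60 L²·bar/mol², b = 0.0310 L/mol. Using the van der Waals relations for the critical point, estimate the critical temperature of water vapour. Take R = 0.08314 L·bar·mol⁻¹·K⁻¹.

For a van der Waals gas, T_c = 8a/(27Rb).
T_c = 8×5.60/(27×0.08314×0.0310) = 44.800/0.069588 = 643.8 K

T_c ≈ 643.8 K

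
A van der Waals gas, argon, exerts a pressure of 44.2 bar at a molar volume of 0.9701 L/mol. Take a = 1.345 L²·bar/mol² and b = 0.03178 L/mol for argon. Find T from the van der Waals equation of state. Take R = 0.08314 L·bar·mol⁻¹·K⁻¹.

T = (P + a/V_m²)(V_m − b)/R
P + a/V_m² = 44.2 + 1.345/(0.9701)² = 45.629 bar
V_m − b = 0.9701 − 0.03178 = 0.93832 L/mol
T = (45.629)(0.93832)/0.08314 = 515.0 K

T ≈ 515.0 K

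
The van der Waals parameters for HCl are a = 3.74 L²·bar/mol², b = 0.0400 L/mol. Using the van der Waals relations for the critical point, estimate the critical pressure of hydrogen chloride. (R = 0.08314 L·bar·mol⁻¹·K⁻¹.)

For a van der Waals gas, P_c = a/(27b²).
P_c = 3.74/(27×(0.0400)²) = 3.74/0.043200 = 86.57 bar

P_c ≈ 86.57 bar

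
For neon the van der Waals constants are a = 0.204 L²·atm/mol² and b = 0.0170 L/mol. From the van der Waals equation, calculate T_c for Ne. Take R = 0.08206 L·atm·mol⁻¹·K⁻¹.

T_c ≈ 43.33 K

For a van der Waals gas, T_c = 8a/(27Rb).
T_c = 8×0.204/(27×0.08206×0.0170) = 1.6320/0.037666 = 43.33 K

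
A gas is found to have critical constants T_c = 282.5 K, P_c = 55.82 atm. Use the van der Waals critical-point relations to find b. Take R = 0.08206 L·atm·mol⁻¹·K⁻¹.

b ≈ 0.05191 L/mol

From T_c = 8a/(27Rb) and P_c = a/(27b²): b = R T_c/(8 P_c).
b = (0.08206)(282.5)/(8×55.82) = 23.182/446.56 = 0.05191 L/mol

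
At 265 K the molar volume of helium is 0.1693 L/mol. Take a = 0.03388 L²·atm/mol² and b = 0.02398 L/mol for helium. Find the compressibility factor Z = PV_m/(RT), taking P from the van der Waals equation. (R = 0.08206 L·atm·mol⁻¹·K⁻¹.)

Z ≈ 1.156

P = RT/(V_m − b) − a/V_m² = (0.08206)(265)/(0.1693 − 0.02398) − 0.03388/(0.1693)²
  = 21.746/0.14532 − 1.1820 = 149.64 − 1.1820 = 148.46 atm
Z = PV_m/(RT) = (148.46)(0.1693)/((0.08206)(265)) = 25.134/21.746 = 1.156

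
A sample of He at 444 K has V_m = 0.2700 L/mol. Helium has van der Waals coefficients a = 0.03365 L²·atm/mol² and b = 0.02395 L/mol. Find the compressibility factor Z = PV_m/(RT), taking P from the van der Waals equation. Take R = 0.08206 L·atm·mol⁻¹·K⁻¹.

P = RT/(V_m − b) − a/V_m² = (0.08206)(444)/(0.2700 − 0.02395) − 0.03365/(0.2700)²
  = 36.435/0.24605 − 0.46159 = 148.08 − 0.46159 = 147.62 atm
Z = PV_m/(RT) = (147.62)(0.2700)/((0.08206)(444)) = 39.857/36.435 = 1.094

Z ≈ 1.094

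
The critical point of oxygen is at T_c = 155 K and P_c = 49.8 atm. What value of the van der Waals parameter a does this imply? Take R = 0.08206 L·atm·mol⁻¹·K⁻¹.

From T_c = 8a/(27Rb) and P_c = a/(27b²): a = 27 R² T_c²/(64 P_c).
a = 27×(0.08206)²×(155)²/(64×49.8) = 4368.1/3187.2 = 1.371 L²·atm/mol²

a ≈ 1.371 L²·atm/mol²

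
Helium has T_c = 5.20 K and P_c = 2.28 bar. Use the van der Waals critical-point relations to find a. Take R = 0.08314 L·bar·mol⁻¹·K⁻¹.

From T_c = 8a/(27Rb) and P_c = a/(27b²): a = 27 R² T_c²/(64 P_c).
a = 27×(0.08314)²×(5.20)²/(64×2.28) = 5.0465/145.92 = 0.03458 L²·bar/mol²

a ≈ 0.03458 L²·bar/mol²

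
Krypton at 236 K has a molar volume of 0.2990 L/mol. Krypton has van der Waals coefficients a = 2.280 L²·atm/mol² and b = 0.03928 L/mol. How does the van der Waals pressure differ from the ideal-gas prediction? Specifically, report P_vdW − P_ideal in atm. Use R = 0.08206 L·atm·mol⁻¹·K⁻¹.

Ideal: P_ideal = RT/V_m = (0.08206)(236)/0.2990 = 64.7698 atm
vdW: P = RT/(V_m − b) − a/V_m² = 19.3662/0.259720 − 2.280/0.0894010 = 74.5657 − 25.5031 = 49.0626 atm
ΔP = 49.0626 − 64.7698 = -15.71 atm

ΔP ≈ -15.71 atm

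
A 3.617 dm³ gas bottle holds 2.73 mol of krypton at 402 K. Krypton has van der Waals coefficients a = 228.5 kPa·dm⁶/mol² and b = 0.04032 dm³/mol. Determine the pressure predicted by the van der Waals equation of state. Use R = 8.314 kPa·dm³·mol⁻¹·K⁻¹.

P ≈ 2472 kPa

P = nRT/(V − nb) − a n²/V²
nRT/(V − nb) = (2.73)(8.314)(402)/(3.617 − 2.73×0.04032) = 9124.3/3.5069 = 2601.8 kPa
a n²/V² = (228.5)(2.73)²/(3.617)² = 130.17 kPa
P = 2601.8 − 130.17 = 2472 kPa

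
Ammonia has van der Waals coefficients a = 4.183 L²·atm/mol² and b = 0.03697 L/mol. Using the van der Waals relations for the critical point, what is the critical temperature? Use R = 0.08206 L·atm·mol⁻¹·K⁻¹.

T_c ≈ 408.5 K

For a van der Waals gas, T_c = 8a/(27Rb).
T_c = 8×4.183/(27×0.08206×0.03697) = 33.464/0.081911 = 408.5 K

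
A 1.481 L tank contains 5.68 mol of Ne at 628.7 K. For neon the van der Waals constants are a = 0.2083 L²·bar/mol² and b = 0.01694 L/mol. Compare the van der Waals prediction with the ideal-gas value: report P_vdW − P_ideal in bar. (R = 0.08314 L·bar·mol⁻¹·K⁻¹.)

ΔP ≈ 10.87 bar

Ideal: P_ideal = nRT/V = (5.68)(0.08314)(628.7)/1.481 = 200.469 bar
vdW: P = nRT/(V − nb) − a n²/V² = 296.894/1.38478 − 6.72026/2.19336 = 214.398 − 3.06391 = 211.334 bar
ΔP = 211.334 − 200.469 = 10.87 bar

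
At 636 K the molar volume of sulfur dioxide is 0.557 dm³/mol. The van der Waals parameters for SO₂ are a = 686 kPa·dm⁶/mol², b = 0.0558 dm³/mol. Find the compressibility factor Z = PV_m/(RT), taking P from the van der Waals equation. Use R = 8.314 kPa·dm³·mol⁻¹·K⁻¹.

P = RT/(V_m − b) − a/V_m² = (8.314)(636)/(0.557 − 0.0558) − 686/(0.557)²
  = 5287.7/0.50120 − 2211.1 = 10550 − 2211.1 = 8339 kPa
Z = PV_m/(RT) = (8339)(0.557)/((8.314)(636)) = 4644.8/5287.7 = 0.8784

Z ≈ 0.8784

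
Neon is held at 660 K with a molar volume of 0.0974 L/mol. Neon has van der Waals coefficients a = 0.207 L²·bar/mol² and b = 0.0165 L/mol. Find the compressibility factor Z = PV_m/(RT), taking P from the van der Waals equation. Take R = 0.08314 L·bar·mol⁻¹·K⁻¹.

Z ≈ 1.165

P = RT/(V_m − b) − a/V_m² = (0.08314)(660)/(0.0974 − 0.0165) − 0.207/(0.0974)²
  = 54.872/0.080900 − 21.820 = 678.27 − 21.820 = 656.45 bar
Z = PV_m/(RT) = (656.45)(0.0974)/((0.08314)(660)) = 63.938/54.872 = 1.165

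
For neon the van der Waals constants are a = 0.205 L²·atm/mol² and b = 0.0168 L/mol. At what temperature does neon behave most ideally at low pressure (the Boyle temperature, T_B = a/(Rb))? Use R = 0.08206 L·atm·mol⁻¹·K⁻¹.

For a van der Waals gas the second virial coefficient B₂ = b − a/(RT) vanishes at T_B = a/(Rb).
T_B = 0.205/(0.08206×0.0168) = 0.205/0.0013786 = 148.7 K

T_B ≈ 148.7 K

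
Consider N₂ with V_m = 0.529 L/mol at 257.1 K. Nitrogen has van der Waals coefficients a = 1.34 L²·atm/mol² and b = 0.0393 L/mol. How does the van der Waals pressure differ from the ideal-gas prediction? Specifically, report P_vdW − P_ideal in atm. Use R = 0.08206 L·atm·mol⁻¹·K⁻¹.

Ideal: P_ideal = RT/V_m = (0.08206)(257.1)/0.529 = 39.8821 atm
vdW: P = RT/(V_m − b) − a/V_m² = 21.0976/0.489700 − 1.34/0.279841 = 43.0827 − 4.78843 = 38.2943 atm
ΔP = 38.2943 − 39.8821 = -1.588 atm

ΔP ≈ -1.588 atm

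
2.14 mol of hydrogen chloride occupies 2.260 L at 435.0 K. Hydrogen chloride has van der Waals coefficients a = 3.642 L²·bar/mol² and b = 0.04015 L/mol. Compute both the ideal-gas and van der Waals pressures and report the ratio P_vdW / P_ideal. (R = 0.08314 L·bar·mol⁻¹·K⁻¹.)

Ideal: P_ideal = nRT/V = (2.14)(0.08314)(435.0)/2.260 = 34.2456 bar
vdW: P = nRT/(V − nb) − a n²/V² = 77.3950/2.17408 − 16.6789/5.10760 = 35.5990 − 3.26551 = 32.3335 bar
Ratio = 32.3335/34.2456 = 0.9442

P_vdW / P_ideal ≈ 0.9442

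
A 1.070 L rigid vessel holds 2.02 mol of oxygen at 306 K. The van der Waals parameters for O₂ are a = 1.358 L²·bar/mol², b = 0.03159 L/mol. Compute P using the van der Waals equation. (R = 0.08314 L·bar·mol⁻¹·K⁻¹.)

P ≈ 46.23 bar

P = nRT/(V − nb) − a n²/V²
nRT/(V − nb) = (2.02)(0.08314)(306)/(1.070 − 2.02×0.03159) = 51.390/1.0062 = 51.073 bar
a n²/V² = (1.358)(2.02)²/(1.070)² = 4.8399 bar
P = 51.073 − 4.8399 = 46.23 bar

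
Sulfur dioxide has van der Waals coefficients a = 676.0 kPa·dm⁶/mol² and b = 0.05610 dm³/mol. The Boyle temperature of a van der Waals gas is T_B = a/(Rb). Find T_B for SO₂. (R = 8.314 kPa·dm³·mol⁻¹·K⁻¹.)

T_B ≈ 1449 K

For a van der Waals gas the second virial coefficient B₂ = b − a/(RT) vanishes at T_B = a/(Rb).
T_B = 676.0/(8.314×0.05610) = 676.0/0.46642 = 1449 K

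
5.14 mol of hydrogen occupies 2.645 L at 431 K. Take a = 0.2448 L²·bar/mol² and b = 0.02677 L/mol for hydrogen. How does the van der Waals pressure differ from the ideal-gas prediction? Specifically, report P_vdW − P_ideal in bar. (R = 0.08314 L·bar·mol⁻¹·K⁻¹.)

ΔP ≈ 2.897 bar

Ideal: P_ideal = nRT/V = (5.14)(0.08314)(431)/2.645 = 69.6345 bar
vdW: P = nRT/(V − nb) − a n²/V² = 184.183/2.50740 − 6.46752/6.99603 = 73.4558 − 0.924456 = 72.5313 bar
ΔP = 72.5313 − 69.6345 = 2.897 bar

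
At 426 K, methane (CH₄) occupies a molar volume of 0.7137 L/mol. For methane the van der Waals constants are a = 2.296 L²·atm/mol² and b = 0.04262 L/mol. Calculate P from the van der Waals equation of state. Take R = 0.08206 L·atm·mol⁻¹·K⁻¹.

P = RT/(V_m − b) − a/V_m²
RT/(V_m − b) = (0.08206)(426)/(0.7137 − 0.04262) = 34.958/0.67108 = 52.092 atm
a/V_m² = 2.296/(0.7137)² = 4.5075 atm
P = 52.092 − 4.5075 = 47.58 atm

P ≈ 47.58 atm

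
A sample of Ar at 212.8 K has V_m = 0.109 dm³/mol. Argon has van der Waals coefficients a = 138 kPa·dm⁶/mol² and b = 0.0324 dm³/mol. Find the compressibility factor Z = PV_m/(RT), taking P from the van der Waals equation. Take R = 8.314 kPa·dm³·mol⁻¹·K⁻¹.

P = RT/(V_m − b) − a/V_m² = (8.314)(212.8)/(0.109 − 0.0324) − 138/(0.109)²
  = 1769.2/0.076600 − 11615 = 23097 − 11615 = 11482 kPa
Z = PV_m/(RT) = (11482)(0.109)/((8.314)(212.8)) = 1251.5/1769.2 = 0.7074

Z ≈ 0.7074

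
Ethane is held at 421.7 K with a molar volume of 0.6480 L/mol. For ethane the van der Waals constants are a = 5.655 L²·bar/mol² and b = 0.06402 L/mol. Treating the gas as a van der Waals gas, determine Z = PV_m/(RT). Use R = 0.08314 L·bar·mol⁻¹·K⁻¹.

P = RT/(V_m − b) − a/V_m² = (0.08314)(421.7)/(0.6480 − 0.06402) − 5.655/(0.6480)²
  = 35.060/0.58398 − 13.467 = 60.036 − 13.467 = 46.569 bar
Z = PV_m/(RT) = (46.569)(0.6480)/((0.08314)(421.7)) = 30.177/35.060 = 0.8607

Z ≈ 0.8607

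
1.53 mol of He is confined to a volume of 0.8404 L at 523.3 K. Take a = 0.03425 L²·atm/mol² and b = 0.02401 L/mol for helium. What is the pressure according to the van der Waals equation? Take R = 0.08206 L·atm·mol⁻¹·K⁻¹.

P ≈ 81.64 atm

P = nRT/(V − nb) − a n²/V²
nRT/(V − nb) = (1.53)(0.08206)(523.3)/(0.8404 − 1.53×0.02401) = 65.701/0.80366 = 81.752 atm
a n²/V² = (0.03425)(1.53)²/(0.8404)² = 0.11352 atm
P = 81.752 − 0.11352 = 81.64 atm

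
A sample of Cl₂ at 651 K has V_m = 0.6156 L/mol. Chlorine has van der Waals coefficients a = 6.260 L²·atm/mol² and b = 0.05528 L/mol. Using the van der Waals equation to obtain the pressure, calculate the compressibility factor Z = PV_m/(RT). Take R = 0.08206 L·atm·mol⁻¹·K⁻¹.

Z ≈ 0.9083

P = RT/(V_m − b) − a/V_m² = (0.08206)(651)/(0.6156 − 0.05528) − 6.260/(0.6156)²
  = 53.421/0.56032 − 16.519 = 95.340 − 16.519 = 78.821 atm
Z = PV_m/(RT) = (78.821)(0.6156)/((0.08206)(651)) = 48.522/53.421 = 0.9083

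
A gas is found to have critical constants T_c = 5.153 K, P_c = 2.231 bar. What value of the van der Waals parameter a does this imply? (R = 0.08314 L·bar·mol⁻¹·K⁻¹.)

From T_c = 8a/(27Rb) and P_c = a/(27b²): a = 27 R² T_c²/(64 P_c).
a = 27×(0.08314)²×(5.153)²/(64×2.231) = 4.9557/142.78 = 0.03471 L²·bar/mol²

a ≈ 0.03471 L²·bar/mol²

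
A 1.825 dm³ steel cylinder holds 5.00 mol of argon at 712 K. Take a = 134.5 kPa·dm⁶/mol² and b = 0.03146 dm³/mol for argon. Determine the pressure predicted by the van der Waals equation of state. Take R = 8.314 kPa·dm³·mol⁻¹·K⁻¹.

P ≈ 16738 kPa

P = nRT/(V − nb) − a n²/V²
nRT/(V − nb) = (5.00)(8.314)(712)/(1.825 − 5.00×0.03146) = 29598/1.6677 = 17748 kPa
a n²/V² = (134.5)(5.00)²/(1.825)² = 1009.6 kPa
P = 17748 − 1009.6 = 16738 kPa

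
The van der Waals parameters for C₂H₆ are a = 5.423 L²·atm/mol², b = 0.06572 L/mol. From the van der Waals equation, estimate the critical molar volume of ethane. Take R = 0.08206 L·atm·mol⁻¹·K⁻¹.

V_m,c ≈ 0.1972 L/mol

For a van der Waals gas, V_m,c = 3b.
V_m,c = 3×0.06572 = 0.1972 L/mol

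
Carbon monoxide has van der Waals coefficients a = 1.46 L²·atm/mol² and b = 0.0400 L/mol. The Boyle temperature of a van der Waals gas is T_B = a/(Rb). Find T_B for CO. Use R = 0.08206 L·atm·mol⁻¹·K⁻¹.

T_B ≈ 444.8 K

For a van der Waals gas the second virial coefficient B₂ = b − a/(RT) vanishes at T_B = a/(Rb).
T_B = 1.46/(0.08206×0.0400) = 1.46/0.0032824 = 444.8 K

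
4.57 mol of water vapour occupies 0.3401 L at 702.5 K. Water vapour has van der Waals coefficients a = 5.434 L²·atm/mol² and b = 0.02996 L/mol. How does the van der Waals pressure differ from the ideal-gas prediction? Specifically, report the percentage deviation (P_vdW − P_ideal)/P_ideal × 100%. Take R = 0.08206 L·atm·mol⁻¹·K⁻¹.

Ideal: P_ideal = nRT/V = (4.57)(0.08206)(702.5)/0.3401 = 774.618 atm
vdW: P = nRT/(V − nb) − a n²/V² = 263.447/0.203183 − 113.489/0.115668 = 1296.60 − 981.162 = 315.44 atm
% deviation = (315.44 − 774.618)/774.618 × 100% = -59.28%

-59.28 %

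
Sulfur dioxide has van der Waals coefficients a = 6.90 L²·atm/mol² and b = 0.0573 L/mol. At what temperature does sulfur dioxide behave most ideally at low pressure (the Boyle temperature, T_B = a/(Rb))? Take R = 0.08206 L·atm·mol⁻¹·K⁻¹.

For a van der Waals gas the second virial coefficient B₂ = b − a/(RT) vanishes at T_B = a/(Rb).
T_B = 6.90/(0.08206×0.0573) = 6.90/0.0047020 = 1467 K

T_B ≈ 1467 K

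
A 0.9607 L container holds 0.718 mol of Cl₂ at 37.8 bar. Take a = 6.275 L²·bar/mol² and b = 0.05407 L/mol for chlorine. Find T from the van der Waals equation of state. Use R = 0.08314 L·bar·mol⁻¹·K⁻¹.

T = (P + a n²/V²)(V − nb)/(nR)
P + a n²/V² = 37.8 + (6.275)(0.718)²/(0.9607)² = 41.305 bar
V − nb = 0.9607 − (0.718)(0.05407) = 0.92188 L
T = (41.305)(0.92188)/((0.718)(0.08314)) = 637.9 K

T ≈ 637.9 K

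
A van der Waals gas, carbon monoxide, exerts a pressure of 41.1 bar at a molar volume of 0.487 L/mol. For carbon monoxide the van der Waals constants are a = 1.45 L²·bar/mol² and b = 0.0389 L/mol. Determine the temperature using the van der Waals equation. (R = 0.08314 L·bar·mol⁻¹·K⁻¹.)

T = (P + a/V_m²)(V_m − b)/R
P + a/V_m² = 41.1 + 1.45/(0.487)² = 47.214 bar
V_m − b = 0.487 − 0.0389 = 0.44810 L/mol
T = (47.214)(0.44810)/0.08314 = 254.5 K

T ≈ 254.5 K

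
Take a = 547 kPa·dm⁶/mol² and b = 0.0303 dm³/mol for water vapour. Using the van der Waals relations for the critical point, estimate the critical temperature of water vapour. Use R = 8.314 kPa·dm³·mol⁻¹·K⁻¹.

T_c ≈ 643.4 K

For a van der Waals gas, T_c = 8a/(27Rb).
T_c = 8×547/(27×8.314×0.0303) = 4376.0/6.8017 = 643.4 K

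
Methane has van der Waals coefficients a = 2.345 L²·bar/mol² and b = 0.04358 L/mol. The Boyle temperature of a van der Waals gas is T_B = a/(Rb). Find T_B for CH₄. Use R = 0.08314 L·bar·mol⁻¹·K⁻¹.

T_B ≈ 647.2 K

For a van der Waals gas the second virial coefficient B₂ = b − a/(RT) vanishes at T_B = a/(Rb).
T_B = 2.345/(0.08314×0.04358) = 2.345/0.0036232 = 647.2 K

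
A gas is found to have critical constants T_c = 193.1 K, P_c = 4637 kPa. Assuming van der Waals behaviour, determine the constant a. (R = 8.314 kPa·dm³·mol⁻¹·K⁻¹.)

From T_c = 8a/(27Rb) and P_c = a/(27b²): a = 27 R² T_c²/(64 P_c).
a = 27×(8.314)²×(193.1)²/(64×4637) = 69590243/296768 = 234.5 kPa·dm⁶/mol²

a ≈ 234.5 kPa·dm⁶/mol²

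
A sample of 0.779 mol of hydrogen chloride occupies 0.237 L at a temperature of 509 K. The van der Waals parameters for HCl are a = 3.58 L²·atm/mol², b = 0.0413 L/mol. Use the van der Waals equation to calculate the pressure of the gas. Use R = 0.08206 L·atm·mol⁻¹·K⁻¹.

P = nRT/(V − nb) − a n²/V²
nRT/(V − nb) = (0.779)(0.08206)(509)/(0.237 − 0.779×0.0413) = 32.538/0.20483 = 158.85 atm
a n²/V² = (3.58)(0.779)²/(0.237)² = 38.678 atm
P = 158.85 − 38.678 = 120.2 atm

P ≈ 120.2 atm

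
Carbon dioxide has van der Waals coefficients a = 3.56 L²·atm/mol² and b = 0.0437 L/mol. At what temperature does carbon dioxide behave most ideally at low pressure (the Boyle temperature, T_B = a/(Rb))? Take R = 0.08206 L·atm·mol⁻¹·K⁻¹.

T_B ≈ 992.7 K

For a van der Waals gas the second virial coefficient B₂ = b − a/(RT) vanishes at T_B = a/(Rb).
T_B = 3.56/(0.08206×0.0437) = 3.56/0.0035860 = 992.7 K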